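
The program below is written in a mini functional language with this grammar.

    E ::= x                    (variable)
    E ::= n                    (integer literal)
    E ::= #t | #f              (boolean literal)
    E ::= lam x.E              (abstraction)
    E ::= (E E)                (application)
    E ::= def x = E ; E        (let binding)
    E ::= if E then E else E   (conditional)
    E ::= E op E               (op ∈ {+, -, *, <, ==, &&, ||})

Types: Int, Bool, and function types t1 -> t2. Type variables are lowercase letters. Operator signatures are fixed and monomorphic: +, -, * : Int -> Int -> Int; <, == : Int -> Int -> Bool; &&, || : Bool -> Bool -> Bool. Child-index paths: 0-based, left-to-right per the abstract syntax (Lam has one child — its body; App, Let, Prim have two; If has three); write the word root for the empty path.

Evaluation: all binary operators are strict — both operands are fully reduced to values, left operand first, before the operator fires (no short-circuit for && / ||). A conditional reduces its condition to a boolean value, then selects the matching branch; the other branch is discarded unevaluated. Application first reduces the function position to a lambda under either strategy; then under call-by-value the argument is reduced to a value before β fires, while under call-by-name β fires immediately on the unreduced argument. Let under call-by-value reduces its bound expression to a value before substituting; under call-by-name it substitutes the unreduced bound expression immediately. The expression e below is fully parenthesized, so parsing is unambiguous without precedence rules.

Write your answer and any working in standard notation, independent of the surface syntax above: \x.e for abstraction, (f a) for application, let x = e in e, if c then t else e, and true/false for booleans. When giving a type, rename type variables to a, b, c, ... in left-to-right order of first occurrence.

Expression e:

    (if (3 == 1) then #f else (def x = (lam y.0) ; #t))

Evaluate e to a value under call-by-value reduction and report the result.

Derivation:
step 0: (if (3 == 1) then false else (let x = (\y.0) in true))
step 1: [delta@0] (if false then false else (let x = (\y.0) in true))
step 2: [if@root] (let x = (\y.0) in true)
step 3: [let@root] true

Answer: true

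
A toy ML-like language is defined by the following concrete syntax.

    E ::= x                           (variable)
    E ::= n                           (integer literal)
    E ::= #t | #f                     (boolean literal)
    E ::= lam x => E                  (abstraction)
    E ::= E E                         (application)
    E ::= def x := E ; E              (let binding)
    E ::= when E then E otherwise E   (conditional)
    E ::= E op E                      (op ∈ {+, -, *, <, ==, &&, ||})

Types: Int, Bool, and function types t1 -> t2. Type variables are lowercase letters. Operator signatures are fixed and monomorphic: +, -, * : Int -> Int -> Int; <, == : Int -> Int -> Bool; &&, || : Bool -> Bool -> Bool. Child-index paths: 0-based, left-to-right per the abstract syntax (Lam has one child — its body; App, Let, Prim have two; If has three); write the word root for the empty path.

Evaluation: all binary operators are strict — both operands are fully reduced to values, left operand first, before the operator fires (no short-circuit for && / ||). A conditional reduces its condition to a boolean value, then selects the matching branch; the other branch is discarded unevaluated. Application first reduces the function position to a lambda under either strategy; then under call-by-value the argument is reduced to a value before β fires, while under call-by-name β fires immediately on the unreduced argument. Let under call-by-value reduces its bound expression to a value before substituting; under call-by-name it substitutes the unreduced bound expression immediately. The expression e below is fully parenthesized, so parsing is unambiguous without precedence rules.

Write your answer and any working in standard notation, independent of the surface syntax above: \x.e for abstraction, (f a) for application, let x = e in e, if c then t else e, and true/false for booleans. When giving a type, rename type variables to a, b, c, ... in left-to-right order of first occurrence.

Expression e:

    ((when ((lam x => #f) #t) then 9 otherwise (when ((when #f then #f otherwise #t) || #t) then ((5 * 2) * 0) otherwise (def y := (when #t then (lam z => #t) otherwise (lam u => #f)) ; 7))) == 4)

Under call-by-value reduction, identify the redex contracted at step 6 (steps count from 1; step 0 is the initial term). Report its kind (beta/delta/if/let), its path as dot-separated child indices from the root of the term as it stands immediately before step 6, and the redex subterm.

Trace:
step 0: ((if ((\x.false) true) then 9 else (if ((if false then false else true) || true) then ((5 * 2) * 0) else (let y = (if true then (\z.true) else (\u.false)) in 7))) == 4)
step 1: [beta@0.0] ((if false then 9 else (if ((if false then false else true) || true) then ((5 * 2) * 0) else (let y = (if true then (\z.true) else (\u.false)) in 7))) == 4)
step 2: [if@0] ((if ((if false then false else true) || true) then ((5 * 2) * 0) else (let y = (if true then (\z.true) else (\u.false)) in 7)) == 4)
step 3: [if@0.0.0] ((if (true || true) then ((5 * 2) * 0) else (let y = (if true then (\z.true) else (\u.false)) in 7)) == 4)
step 4: [delta@0.0] ((if true then ((5 * 2) * 0) else (let y = (if true then (\z.true) else (\u.false)) in 7)) == 4)
step 5: [if@0] (((5 * 2) * 0) == 4)
step 6: [delta@0.0] ((10 * 0) == 4)

Answer: delta at 0.0 : (5 * 2)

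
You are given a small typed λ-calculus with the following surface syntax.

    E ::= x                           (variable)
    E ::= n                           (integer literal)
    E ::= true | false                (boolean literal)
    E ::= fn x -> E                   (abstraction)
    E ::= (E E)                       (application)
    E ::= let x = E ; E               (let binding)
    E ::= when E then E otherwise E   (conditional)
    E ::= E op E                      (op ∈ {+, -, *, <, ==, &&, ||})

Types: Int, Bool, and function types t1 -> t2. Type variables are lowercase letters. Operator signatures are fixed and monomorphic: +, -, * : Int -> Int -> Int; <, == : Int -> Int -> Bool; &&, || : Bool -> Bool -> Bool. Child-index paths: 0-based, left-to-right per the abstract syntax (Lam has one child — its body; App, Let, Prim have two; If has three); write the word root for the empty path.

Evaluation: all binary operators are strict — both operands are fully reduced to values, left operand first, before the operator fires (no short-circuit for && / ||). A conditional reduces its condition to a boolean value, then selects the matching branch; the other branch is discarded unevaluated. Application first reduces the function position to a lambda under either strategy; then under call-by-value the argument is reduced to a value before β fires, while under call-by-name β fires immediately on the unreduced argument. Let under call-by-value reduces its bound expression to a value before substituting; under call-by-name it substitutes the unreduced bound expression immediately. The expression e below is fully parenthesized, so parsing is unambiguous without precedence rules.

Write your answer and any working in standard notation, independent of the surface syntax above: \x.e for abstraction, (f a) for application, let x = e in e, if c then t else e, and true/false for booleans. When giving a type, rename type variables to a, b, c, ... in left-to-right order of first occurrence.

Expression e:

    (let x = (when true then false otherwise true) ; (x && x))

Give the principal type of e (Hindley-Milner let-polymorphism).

Working:
  unify Bool ~ Bool
  unify Bool ~ Bool
let x : Bool
x : Bool
  unify Bool ~ Bool
x : Bool
  unify Bool ~ Bool

Answer: Bool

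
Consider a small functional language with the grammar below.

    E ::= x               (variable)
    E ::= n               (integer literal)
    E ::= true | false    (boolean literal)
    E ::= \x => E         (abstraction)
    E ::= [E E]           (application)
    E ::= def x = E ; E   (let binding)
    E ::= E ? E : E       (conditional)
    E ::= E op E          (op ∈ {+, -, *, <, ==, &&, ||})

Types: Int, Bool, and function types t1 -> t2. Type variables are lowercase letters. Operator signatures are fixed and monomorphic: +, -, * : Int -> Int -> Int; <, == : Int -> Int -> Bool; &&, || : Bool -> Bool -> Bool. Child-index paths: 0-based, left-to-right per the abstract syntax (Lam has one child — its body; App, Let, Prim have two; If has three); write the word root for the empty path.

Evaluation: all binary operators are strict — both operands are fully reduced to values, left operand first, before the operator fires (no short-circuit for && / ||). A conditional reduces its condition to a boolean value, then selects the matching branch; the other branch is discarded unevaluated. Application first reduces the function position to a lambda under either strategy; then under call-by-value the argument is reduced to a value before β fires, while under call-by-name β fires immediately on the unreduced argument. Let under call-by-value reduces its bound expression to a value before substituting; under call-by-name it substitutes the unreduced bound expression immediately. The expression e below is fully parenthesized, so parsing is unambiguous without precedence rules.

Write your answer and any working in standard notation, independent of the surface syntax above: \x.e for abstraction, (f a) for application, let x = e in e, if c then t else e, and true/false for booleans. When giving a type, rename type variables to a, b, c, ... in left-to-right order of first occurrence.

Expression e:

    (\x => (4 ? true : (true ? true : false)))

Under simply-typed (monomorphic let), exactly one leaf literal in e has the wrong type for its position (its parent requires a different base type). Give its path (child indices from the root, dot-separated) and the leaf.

Trace:
  unify Int ~ Bool
  FAIL: mismatch Int ~ Bool

Answer: 0.0 : 4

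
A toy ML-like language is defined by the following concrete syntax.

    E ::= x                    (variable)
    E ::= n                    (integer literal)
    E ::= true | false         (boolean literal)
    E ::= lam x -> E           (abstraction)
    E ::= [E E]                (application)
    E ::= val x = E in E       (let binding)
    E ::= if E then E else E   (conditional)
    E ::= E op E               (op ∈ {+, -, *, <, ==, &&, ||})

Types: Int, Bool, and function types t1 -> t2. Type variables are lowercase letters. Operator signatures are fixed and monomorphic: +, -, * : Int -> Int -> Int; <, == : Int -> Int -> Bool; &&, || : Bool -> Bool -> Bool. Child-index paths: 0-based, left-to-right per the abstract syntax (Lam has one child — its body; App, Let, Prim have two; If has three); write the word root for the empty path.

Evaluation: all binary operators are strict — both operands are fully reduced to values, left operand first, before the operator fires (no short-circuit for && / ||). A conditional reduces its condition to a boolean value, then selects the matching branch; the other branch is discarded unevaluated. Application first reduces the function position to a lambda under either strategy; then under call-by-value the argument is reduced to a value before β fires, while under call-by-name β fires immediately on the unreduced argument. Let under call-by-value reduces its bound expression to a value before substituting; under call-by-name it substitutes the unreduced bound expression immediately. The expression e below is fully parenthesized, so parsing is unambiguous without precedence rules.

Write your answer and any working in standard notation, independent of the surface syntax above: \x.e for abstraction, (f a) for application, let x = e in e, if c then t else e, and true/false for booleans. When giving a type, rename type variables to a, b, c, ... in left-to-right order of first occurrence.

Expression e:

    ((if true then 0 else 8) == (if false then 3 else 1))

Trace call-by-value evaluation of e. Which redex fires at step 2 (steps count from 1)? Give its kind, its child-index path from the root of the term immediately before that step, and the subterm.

Answer: if at 1 : (if false then 3 else 1)

Working:
step 0: ((if true then 0 else 8) == (if false then 3 else 1))
step 1: [if@0] (0 == (if false then 3 else 1))
step 2: [if@1] (0 == 1)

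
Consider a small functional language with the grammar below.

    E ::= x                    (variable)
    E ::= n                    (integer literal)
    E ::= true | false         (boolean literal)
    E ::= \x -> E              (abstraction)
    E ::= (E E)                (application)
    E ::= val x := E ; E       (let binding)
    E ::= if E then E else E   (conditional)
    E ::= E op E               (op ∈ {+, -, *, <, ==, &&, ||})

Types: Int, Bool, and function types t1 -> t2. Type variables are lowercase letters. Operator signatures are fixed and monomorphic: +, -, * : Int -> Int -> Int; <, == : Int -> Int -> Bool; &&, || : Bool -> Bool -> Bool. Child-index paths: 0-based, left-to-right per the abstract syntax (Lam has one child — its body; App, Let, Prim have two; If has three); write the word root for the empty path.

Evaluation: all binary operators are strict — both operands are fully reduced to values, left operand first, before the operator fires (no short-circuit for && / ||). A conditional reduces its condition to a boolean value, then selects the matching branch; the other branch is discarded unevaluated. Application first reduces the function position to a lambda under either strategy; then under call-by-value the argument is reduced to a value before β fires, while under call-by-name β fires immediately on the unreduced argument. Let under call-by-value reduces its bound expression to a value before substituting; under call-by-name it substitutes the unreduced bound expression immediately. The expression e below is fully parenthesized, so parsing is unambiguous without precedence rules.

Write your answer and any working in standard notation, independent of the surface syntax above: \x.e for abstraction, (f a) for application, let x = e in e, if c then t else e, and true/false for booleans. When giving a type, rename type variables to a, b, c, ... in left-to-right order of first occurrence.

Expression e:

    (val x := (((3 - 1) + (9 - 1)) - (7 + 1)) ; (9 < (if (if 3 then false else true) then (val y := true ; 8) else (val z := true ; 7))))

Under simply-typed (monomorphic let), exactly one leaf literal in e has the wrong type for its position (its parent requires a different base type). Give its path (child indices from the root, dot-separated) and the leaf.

Answer: 1.1.0.0 : 3

Trace:
  unify Int ~ Int
  unify Int ~ Int
  unify Int ~ Int
  unify Int ~ Int
  unify Int ~ Int
  unify Int ~ Int
  unify Int ~ Int
  unify Int ~ Int
  unify Int ~ Int
  unify Int ~ Int
let x : Int
  unify Int ~ Int
  unify Int ~ Bool
  FAIL: mismatch Int ~ Bool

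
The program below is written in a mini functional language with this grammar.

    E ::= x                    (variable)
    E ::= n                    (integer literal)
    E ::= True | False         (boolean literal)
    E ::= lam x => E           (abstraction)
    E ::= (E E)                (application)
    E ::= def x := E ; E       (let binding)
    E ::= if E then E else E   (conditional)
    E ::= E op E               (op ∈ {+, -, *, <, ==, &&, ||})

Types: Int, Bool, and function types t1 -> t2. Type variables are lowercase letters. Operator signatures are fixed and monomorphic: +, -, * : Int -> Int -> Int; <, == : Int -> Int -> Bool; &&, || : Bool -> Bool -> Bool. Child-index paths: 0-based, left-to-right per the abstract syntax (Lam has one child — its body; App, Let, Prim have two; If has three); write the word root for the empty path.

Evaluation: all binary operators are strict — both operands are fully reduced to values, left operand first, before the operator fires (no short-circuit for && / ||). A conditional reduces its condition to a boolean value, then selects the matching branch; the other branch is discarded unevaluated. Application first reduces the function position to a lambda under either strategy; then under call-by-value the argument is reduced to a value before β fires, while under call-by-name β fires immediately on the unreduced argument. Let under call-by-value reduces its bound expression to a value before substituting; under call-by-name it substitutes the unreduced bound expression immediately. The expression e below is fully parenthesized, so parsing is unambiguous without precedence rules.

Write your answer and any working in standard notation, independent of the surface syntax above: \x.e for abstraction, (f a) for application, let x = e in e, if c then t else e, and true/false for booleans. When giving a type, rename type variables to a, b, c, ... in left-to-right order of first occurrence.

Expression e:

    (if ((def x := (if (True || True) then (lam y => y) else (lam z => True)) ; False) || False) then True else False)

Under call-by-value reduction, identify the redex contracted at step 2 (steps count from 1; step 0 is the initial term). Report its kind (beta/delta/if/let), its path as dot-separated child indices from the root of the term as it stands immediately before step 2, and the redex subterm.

Answer: if at 0.0.0 : (if true then (\y.y) else (\z.true))

Working:
step 0: (if ((let x = (if (true || true) then (\y.y) else (\z.true)) in false) || false) then true else false)
step 1: [delta@0.0.0.0] (if ((let x = (if true then (\y.y) else (\z.true)) in false) || false) then true else false)
step 2: [if@0.0.0] (if ((let x = (\y.y) in false) || false) then true else false)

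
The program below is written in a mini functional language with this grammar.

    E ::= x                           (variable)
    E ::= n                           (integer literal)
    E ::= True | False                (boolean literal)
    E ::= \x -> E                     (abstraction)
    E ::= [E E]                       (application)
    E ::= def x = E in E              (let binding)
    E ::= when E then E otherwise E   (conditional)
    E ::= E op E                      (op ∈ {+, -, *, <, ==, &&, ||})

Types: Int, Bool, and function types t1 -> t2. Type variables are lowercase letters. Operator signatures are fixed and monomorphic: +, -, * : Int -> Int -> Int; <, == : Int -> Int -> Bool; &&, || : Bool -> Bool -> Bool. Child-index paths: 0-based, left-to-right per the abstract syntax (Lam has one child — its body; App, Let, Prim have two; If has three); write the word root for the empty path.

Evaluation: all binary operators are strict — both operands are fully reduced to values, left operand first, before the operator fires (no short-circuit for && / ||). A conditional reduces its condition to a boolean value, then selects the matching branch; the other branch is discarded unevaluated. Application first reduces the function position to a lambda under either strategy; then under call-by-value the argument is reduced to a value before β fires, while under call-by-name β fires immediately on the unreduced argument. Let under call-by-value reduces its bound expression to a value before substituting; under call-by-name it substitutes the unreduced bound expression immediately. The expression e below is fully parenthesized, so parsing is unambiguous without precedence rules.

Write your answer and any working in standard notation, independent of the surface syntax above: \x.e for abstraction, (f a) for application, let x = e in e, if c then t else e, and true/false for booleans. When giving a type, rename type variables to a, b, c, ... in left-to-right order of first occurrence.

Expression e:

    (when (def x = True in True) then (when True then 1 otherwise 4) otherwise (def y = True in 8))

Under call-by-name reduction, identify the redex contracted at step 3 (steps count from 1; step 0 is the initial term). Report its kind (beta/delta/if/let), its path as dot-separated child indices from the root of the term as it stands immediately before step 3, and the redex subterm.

Answer: if at root : (if true then 1 else 4)

Working:
step 0: (if (let x = true in true) then (if true then 1 else 4) else (let y = true in 8))
step 1: [let@0] (if true then (if true then 1 else 4) else (let y = true in 8))
step 2: [if@root] (if true then 1 else 4)
step 3: [if@root] 1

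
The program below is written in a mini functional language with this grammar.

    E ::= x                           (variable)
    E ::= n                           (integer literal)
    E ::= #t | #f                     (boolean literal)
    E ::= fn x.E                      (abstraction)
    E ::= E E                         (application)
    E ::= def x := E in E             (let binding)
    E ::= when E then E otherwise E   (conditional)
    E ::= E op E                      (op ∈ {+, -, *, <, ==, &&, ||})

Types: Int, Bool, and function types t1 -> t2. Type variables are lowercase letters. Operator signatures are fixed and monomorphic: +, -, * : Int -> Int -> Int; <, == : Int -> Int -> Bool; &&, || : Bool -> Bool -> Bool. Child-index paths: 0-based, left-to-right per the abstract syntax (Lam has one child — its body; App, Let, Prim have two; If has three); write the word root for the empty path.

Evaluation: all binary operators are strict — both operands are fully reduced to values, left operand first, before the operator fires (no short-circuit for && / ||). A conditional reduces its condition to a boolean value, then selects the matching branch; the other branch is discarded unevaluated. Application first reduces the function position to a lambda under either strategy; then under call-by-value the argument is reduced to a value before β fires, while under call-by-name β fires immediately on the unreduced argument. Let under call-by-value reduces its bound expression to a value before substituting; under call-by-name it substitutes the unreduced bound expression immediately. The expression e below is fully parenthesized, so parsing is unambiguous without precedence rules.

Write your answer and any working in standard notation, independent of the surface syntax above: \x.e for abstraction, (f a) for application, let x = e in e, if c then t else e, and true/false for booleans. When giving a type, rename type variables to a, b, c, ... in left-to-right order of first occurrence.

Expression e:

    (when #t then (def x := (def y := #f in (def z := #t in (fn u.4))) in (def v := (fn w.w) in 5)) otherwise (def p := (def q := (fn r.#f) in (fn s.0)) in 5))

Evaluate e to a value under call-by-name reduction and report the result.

Answer: 5

Working:
step 0: (if true then (let x = (let y = false in (let z = true in (\u.4))) in (let v = (\w.w) in 5)) else (let p = (let q = (\r.false) in (\s.0)) in 5))
step 1: [if@root] (let x = (let y = false in (let z = true in (\u.4))) in (let v = (\w.w) in 5))
step 2: [let@root] (let v = (\w.w) in 5)
step 3: [let@root] 5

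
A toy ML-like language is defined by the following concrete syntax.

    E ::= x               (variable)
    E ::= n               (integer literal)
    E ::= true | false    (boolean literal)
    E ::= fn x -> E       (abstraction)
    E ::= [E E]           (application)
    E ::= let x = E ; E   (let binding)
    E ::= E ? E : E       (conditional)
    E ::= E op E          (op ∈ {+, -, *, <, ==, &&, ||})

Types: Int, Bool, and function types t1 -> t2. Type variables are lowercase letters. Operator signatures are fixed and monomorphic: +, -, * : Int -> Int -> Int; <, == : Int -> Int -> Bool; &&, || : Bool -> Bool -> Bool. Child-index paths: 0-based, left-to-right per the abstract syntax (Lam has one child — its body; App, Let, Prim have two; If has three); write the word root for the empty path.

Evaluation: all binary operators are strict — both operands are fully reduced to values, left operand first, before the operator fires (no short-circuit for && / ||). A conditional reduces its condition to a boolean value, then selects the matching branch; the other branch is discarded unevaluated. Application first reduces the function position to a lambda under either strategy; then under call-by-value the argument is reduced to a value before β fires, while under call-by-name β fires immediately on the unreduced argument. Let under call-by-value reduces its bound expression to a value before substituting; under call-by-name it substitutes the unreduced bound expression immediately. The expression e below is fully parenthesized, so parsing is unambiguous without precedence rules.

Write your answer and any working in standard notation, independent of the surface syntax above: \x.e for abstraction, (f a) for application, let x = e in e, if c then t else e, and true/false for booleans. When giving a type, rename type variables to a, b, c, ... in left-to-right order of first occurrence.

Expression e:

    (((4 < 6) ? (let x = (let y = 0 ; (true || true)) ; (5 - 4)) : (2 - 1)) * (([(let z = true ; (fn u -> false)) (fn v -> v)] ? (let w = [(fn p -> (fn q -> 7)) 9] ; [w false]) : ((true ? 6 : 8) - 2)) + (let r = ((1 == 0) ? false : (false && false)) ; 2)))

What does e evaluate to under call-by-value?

Derivation:
step 0: ((if (4 < 6) then (let x = (let y = 0 in (true || true)) in (5 - 4)) else (2 - 1)) * ((if ((let z = true in (\u.false)) (\v.v)) then (let w = ((\p.(\q.7)) 9) in (w false)) else ((if true then 6 else 8) - 2)) + (let r = (if (1 == 0) then false else (false && false)) in 2)))
step 1: [delta@0.0] ((if true then (let x = (let y = 0 in (true || true)) in (5 - 4)) else (2 - 1)) * ((if ((let z = true in (\u.false)) (\v.v)) then (let w = ((\p.(\q.7)) 9) in (w false)) else ((if true then 6 else 8) - 2)) + (let r = (if (1 == 0) then false else (false && false)) in 2)))
step 2: [if@0] ((let x = (let y = 0 in (true || true)) in (5 - 4)) * ((if ((let z = true in (\u.false)) (\v.v)) then (let w = ((\p.(\q.7)) 9) in (w false)) else ((if true then 6 else 8) - 2)) + (let r = (if (1 == 0) then false else (false && false)) in 2)))
step 3: [let@0.0] ((let x = (true || true) in (5 - 4)) * ((if ((let z = true in (\u.false)) (\v.v)) then (let w = ((\p.(\q.7)) 9) in (w false)) else ((if true then 6 else 8) - 2)) + (let r = (if (1 == 0) then false else (false && false)) in 2)))
step 4: [delta@0.0] ((let x = true in (5 - 4)) * ((if ((let z = true in (\u.false)) (\v.v)) then (let w = ((\p.(\q.7)) 9) in (w false)) else ((if true then 6 else 8) - 2)) + (let r = (if (1 == 0) then false else (false && false)) in 2)))
step 5: [let@0] ((5 - 4) * ((if ((let z = true in (\u.false)) (\v.v)) then (let w = ((\p.(\q.7)) 9) in (w false)) else ((if true then 6 else 8) - 2)) + (let r = (if (1 == 0) then false else (false && false)) in 2)))
step 6: [delta@0] (1 * ((if ((let z = true in (\u.false)) (\v.v)) then (let w = ((\p.(\q.7)) 9) in (w false)) else ((if true then 6 else 8) - 2)) + (let r = (if (1 == 0) then false else (false && false)) in 2)))
step 7: [let@1.0.0.0] (1 * ((if ((\u.false) (\v.v)) then (let w = ((\p.(\q.7)) 9) in (w false)) else ((if true then 6 else 8) - 2)) + (let r = (if (1 == 0) then false else (false && false)) in 2)))
step 8: [beta@1.0.0] (1 * ((if false then (let w = ((\p.(\q.7)) 9) in (w false)) else ((if true then 6 else 8) - 2)) + (let r = (if (1 == 0) then false else (false && false)) in 2)))
step 9: [if@1.0] (1 * (((if true then 6 else 8) - 2) + (let r = (if (1 == 0) then false else (false && false)) in 2)))
step 10: [if@1.0.0] (1 * ((6 - 2) + (let r = (if (1 == 0) then false else (false && false)) in 2)))
step 11: [delta@1.0] (1 * (4 + (let r = (if (1 == 0) then false else (false && false)) in 2)))
step 12: [delta@1.1.0.0] (1 * (4 + (let r = (if false then false else (false && false)) in 2)))
step 13: [if@1.1.0] (1 * (4 + (let r = (false && false) in 2)))
step 14: [delta@1.1.0] (1 * (4 + (let r = false in 2)))
step 15: [let@1.1] (1 * (4 + 2))
step 16: [delta@1] (1 * 6)
step 17: [delta@root] 6

Answer: 6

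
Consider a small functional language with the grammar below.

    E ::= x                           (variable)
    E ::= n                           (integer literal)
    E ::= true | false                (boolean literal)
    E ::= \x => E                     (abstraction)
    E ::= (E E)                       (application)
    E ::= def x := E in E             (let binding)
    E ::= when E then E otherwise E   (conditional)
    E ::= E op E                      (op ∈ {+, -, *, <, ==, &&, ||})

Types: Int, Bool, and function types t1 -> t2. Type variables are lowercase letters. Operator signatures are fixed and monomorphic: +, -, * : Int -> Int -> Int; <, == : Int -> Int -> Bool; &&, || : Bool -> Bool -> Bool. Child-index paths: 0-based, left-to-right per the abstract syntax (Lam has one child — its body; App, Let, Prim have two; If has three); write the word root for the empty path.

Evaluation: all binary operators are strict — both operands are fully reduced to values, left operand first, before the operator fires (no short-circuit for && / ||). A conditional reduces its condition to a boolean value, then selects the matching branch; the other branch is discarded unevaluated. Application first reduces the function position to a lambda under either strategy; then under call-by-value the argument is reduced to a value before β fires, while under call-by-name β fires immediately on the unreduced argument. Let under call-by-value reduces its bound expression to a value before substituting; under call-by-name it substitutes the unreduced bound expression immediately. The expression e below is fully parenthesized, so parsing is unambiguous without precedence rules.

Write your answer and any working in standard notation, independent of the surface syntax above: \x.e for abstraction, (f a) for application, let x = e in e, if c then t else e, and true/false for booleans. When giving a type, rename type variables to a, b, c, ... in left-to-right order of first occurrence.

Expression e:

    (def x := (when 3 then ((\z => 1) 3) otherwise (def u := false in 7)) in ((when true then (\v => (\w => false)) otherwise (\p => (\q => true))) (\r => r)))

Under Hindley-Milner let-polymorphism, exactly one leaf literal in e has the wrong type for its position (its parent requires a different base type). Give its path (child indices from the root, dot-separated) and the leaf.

Trace:
  unify Int ~ Bool
  FAIL: mismatch Int ~ Bool

Answer: 0.0 : 3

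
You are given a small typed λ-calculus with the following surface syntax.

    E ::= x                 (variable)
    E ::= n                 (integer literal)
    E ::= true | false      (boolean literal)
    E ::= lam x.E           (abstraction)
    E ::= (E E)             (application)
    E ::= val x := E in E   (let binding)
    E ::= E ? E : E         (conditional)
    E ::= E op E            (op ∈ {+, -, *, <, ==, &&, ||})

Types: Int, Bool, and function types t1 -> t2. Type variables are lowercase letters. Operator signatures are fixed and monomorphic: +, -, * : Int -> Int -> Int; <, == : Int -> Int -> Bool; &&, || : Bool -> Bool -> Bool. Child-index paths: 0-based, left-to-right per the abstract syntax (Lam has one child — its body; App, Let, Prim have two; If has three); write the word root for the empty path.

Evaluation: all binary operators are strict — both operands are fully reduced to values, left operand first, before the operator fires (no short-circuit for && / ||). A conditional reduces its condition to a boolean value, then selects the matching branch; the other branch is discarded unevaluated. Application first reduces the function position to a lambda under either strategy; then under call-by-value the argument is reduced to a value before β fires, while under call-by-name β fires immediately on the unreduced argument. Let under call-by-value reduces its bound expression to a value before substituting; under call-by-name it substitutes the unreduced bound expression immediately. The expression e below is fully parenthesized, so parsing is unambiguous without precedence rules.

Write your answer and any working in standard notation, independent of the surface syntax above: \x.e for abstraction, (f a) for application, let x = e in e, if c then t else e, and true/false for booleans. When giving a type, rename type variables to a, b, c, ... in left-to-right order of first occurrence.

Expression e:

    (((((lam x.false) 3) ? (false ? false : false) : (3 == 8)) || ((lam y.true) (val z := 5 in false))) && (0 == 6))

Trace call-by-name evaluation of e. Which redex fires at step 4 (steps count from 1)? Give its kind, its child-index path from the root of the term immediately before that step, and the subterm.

Working:
step 0: (((if ((\x.false) 3) then (if false then false else false) else (3 == 8)) || ((\y.true) (let z = 5 in false))) && (0 == 6))
step 1: [beta@0.0.0] (((if false then (if false then false else false) else (3 == 8)) || ((\y.true) (let z = 5 in false))) && (0 == 6))
step 2: [if@0.0] (((3 == 8) || ((\y.true) (let z = 5 in false))) && (0 == 6))
step 3: [delta@0.0] ((false || ((\y.true) (let z = 5 in false))) && (0 == 6))
step 4: [beta@0.1] ((false || true) && (0 == 6))

Answer: beta at 0.1 : ((\y.true) (let z = 5 in false))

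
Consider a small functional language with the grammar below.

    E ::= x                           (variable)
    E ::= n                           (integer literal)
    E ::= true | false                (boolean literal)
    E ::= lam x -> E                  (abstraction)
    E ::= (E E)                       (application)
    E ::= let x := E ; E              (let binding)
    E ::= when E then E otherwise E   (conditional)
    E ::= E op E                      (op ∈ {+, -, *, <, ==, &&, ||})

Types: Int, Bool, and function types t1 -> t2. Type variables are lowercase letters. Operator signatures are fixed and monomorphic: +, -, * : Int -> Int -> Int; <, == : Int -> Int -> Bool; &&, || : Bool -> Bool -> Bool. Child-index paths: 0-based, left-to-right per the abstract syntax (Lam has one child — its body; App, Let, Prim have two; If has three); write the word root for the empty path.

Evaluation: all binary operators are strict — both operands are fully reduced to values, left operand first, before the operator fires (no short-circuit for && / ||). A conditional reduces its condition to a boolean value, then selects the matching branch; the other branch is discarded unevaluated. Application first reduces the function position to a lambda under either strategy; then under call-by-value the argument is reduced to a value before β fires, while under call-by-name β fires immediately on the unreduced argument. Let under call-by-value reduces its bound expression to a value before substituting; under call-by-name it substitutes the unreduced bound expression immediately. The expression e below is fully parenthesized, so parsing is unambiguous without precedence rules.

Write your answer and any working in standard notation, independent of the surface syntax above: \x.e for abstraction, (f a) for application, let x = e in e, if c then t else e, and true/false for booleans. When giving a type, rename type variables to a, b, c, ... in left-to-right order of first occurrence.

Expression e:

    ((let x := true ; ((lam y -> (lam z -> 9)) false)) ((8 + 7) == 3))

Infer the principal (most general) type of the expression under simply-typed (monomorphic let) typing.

Working:
let x : Bool
\z._ : b -> Int
\y._ : a -> b -> Int
  unify a -> b -> Int ~ Bool -> c
  unify a ~ Bool
  unify b -> Int ~ c
_ _ : b -> Int
  unify Int ~ Int
  unify Int ~ Int
  unify Int ~ Int
  unify Int ~ Int
  unify b -> Int ~ Bool -> d
  unify b ~ Bool
  unify Int ~ d
_ _ : Int

Answer: Int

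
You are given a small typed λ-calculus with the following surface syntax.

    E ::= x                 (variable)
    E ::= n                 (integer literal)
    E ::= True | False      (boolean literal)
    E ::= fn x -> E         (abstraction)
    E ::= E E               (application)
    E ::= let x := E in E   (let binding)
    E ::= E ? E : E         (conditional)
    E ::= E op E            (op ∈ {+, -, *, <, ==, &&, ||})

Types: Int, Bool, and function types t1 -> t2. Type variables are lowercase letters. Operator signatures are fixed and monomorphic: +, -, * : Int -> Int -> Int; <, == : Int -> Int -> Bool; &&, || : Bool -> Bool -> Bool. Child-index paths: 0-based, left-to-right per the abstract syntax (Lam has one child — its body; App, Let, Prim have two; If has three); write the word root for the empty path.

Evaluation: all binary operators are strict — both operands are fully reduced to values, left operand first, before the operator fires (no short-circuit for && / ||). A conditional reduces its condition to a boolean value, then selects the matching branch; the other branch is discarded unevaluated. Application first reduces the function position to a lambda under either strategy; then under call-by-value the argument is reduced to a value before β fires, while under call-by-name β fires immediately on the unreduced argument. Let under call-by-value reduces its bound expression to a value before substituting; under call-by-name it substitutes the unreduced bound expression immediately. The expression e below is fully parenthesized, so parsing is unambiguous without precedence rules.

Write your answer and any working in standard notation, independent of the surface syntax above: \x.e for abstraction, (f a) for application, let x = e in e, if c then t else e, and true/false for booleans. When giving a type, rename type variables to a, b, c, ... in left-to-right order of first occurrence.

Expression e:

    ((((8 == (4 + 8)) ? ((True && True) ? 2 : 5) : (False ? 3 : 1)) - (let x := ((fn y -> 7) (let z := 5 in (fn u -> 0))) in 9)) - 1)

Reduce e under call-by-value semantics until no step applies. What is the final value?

Answer: -9

Trace:
step 0: (((if (8 == (4 + 8)) then (if (true && true) then 2 else 5) else (if false then 3 else 1)) - (let x = ((\y.7) (let z = 5 in (\u.0))) in 9)) - 1)
step 1: [delta@0.0.0.1] (((if (8 == 12) then (if (true && true) then 2 else 5) else (if false then 3 else 1)) - (let x = ((\y.7) (let z = 5 in (\u.0))) in 9)) - 1)
step 2: [delta@0.0.0] (((if false then (if (true && true) then 2 else 5) else (if false then 3 else 1)) - (let x = ((\y.7) (let z = 5 in (\u.0))) in 9)) - 1)
step 3: [if@0.0] (((if false then 3 else 1) - (let x = ((\y.7) (let z = 5 in (\u.0))) in 9)) - 1)
step 4: [if@0.0] ((1 - (let x = ((\y.7) (let z = 5 in (\u.0))) in 9)) - 1)
step 5: [let@0.1.0.1] ((1 - (let x = ((\y.7) (\u.0)) in 9)) - 1)
step 6: [beta@0.1.0] ((1 - (let x = 7 in 9)) - 1)
step 7: [let@0.1] ((1 - 9) - 1)
step 8: [delta@0] (-8 - 1)
step 9: [delta@root] -9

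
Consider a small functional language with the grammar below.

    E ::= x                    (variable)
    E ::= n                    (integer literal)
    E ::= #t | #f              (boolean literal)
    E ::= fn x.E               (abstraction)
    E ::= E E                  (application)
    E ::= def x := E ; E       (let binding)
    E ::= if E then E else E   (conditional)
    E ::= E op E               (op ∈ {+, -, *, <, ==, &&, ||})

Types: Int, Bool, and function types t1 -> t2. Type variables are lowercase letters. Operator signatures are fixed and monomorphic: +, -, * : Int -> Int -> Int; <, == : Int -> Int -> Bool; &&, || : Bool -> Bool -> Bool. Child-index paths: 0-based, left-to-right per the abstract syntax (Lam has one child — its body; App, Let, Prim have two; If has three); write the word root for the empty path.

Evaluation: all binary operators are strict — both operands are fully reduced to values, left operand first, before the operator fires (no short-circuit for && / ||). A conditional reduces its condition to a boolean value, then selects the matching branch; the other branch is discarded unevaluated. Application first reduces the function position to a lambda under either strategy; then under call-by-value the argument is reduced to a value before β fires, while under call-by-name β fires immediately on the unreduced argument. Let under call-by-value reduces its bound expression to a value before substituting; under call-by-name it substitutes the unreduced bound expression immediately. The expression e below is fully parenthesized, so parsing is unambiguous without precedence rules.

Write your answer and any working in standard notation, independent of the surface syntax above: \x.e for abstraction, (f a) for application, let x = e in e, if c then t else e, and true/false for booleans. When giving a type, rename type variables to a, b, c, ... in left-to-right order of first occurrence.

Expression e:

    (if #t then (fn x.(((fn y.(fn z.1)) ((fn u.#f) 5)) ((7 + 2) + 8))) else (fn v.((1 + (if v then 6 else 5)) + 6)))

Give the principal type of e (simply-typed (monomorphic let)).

Trace:
  unify Bool ~ Bool
\z._ : c -> Int
\y._ : b -> c -> Int
\u._ : d -> Bool
  unify d -> Bool ~ Int -> e
  unify d ~ Int
  unify Bool ~ e
_ _ : Bool
  unify b -> c -> Int ~ Bool -> f
  unify b ~ Bool
  unify c -> Int ~ f
_ _ : c -> Int
  unify Int ~ Int
  unify Int ~ Int
  unify Int ~ Int
  unify Int ~ Int
  unify c -> Int ~ Int -> g
  unify c ~ Int
  unify Int ~ g
_ _ : Int
\x._ : a -> Int
  unify Int ~ Int
v : h
  unify h ~ Bool
  unify Int ~ Int
  unify Int ~ Int
  unify Int ~ Int
  unify Int ~ Int
\v._ : Bool -> Int
  unify a -> Int ~ Bool -> Int
  unify a ~ Bool
  unify Int ~ Int

Answer: Bool -> Int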